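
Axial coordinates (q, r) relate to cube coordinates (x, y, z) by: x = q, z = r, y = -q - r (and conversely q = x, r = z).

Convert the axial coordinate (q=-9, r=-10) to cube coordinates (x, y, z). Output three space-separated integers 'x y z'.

x = q = -9
z = r = -10
y = -x - z = -(-9) - (-10) = 19

Answer: -9 19 -10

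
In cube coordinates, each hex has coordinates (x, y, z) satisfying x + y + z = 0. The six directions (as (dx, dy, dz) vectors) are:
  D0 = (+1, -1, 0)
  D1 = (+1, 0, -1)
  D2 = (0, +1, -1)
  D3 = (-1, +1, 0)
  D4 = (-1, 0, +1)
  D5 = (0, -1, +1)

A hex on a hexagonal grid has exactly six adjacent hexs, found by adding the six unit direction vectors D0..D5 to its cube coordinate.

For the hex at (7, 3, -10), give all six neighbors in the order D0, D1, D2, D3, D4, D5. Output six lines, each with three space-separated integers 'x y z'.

Answer: 8 2 -10
8 3 -11
7 4 -11
6 4 -10
6 3 -9
7 2 -9

Derivation:
Center: (7, 3, -10). Add each direction:
  D0: (7, 3, -10) + (1, -1, 0) = (8, 2, -10)
  D1: (7, 3, -10) + (1, 0, -1) = (8, 3, -11)
  D2: (7, 3, -10) + (0, 1, -1) = (7, 4, -11)
  D3: (7, 3, -10) + (-1, 1, 0) = (6, 4, -10)
  D4: (7, 3, -10) + (-1, 0, 1) = (6, 3, -9)
  D5: (7, 3, -10) + (0, -1, 1) = (7, 2, -9)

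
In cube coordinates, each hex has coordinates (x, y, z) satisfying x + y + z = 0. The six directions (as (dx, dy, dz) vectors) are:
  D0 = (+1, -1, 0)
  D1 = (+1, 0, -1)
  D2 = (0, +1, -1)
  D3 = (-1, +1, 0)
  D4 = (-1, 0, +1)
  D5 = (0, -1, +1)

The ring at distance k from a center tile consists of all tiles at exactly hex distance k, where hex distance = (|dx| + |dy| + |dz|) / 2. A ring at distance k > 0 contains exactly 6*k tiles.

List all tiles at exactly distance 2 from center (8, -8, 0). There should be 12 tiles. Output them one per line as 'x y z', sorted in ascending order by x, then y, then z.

Walk ring at distance 2 from (8, -8, 0):
Start at center + D4*2 = (6, -8, 2)
  hex 0: (6, -8, 2)
  hex 1: (7, -9, 2)
  hex 2: (8, -10, 2)
  hex 3: (9, -10, 1)
  hex 4: (10, -10, 0)
  hex 5: (10, -9, -1)
  hex 6: (10, -8, -2)
  hex 7: (9, -7, -2)
  hex 8: (8, -6, -2)
  hex 9: (7, -6, -1)
  hex 10: (6, -6, 0)
  hex 11: (6, -7, 1)
Sorted: 12 hexes.

Answer: 6 -8 2
6 -7 1
6 -6 0
7 -9 2
7 -6 -1
8 -10 2
8 -6 -2
9 -10 1
9 -7 -2
10 -10 0
10 -9 -1
10 -8 -2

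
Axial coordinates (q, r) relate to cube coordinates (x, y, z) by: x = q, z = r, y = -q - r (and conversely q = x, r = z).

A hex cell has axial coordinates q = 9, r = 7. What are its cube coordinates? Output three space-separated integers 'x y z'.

x = q = 9
z = r = 7
y = -x - z = -(9) - (7) = -16

Answer: 9 -16 7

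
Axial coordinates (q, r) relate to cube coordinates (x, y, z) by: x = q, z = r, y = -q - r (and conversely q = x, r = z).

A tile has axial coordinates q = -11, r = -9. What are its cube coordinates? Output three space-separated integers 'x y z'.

x = q = -11
z = r = -9
y = -x - z = -(-11) - (-9) = 20

Answer: -11 20 -9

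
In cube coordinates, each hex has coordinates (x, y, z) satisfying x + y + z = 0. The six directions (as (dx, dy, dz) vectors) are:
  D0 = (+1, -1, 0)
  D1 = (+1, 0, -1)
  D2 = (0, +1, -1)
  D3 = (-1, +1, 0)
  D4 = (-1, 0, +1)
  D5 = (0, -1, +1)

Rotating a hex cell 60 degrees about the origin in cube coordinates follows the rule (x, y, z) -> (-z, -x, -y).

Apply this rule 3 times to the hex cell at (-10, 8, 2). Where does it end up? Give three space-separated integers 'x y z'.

Start: (-10, 8, 2)
Step 1: (-10, 8, 2) -> (-(2), -(-10), -(8)) = (-2, 10, -8)
Step 2: (-2, 10, -8) -> (-(-8), -(-2), -(10)) = (8, 2, -10)
Step 3: (8, 2, -10) -> (-(-10), -(8), -(2)) = (10, -8, -2)

Answer: 10 -8 -2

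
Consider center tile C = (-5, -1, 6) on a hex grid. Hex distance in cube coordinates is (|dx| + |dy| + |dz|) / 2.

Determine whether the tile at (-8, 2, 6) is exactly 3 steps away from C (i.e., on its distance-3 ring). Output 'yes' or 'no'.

|px - cx| = |-8 - (-5)| = 3
|py - cy| = |2 - (-1)| = 3
|pz - cz| = |6 - 6| = 0
distance = (3+3+0)/2 = 6/2 = 3
radius = 3; distance == radius -> yes

Answer: yes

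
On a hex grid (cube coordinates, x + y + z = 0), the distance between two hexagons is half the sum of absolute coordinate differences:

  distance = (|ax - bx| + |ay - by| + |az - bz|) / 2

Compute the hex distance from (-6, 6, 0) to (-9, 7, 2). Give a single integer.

Answer: 3

Derivation:
|ax - bx| = |-6 - (-9)| = 3
|ay - by| = |6 - 7| = 1
|az - bz| = |0 - 2| = 2
distance = (3 + 1 + 2) / 2 = 6 / 2 = 3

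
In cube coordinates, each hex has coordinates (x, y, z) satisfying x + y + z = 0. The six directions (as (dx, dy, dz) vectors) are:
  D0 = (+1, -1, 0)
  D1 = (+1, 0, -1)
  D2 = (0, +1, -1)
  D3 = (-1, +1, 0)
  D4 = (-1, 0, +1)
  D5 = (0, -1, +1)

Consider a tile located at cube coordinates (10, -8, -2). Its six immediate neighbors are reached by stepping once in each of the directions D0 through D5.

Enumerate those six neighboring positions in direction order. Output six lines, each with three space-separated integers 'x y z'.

Answer: 11 -9 -2
11 -8 -3
10 -7 -3
9 -7 -2
9 -8 -1
10 -9 -1

Derivation:
Center: (10, -8, -2). Add each direction:
  D0: (10, -8, -2) + (1, -1, 0) = (11, -9, -2)
  D1: (10, -8, -2) + (1, 0, -1) = (11, -8, -3)
  D2: (10, -8, -2) + (0, 1, -1) = (10, -7, -3)
  D3: (10, -8, -2) + (-1, 1, 0) = (9, -7, -2)
  D4: (10, -8, -2) + (-1, 0, 1) = (9, -8, -1)
  D5: (10, -8, -2) + (0, -1, 1) = (10, -9, -1)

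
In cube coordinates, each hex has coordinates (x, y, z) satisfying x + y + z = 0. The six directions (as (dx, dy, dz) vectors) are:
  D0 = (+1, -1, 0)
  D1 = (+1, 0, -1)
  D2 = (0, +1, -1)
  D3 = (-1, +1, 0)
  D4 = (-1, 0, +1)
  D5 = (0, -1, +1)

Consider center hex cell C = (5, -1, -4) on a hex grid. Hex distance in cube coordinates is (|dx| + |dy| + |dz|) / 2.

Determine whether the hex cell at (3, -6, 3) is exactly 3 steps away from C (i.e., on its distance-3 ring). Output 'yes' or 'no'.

|px - cx| = |3 - 5| = 2
|py - cy| = |-6 - (-1)| = 5
|pz - cz| = |3 - (-4)| = 7
distance = (2+5+7)/2 = 14/2 = 7
radius = 3; distance != radius -> no

Answer: no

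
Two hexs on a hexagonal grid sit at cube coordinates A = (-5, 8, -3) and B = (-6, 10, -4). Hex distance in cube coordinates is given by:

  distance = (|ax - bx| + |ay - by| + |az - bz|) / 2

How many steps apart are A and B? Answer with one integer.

|ax - bx| = |-5 - (-6)| = 1
|ay - by| = |8 - 10| = 2
|az - bz| = |-3 - (-4)| = 1
distance = (1 + 2 + 1) / 2 = 4 / 2 = 2

Answer: 2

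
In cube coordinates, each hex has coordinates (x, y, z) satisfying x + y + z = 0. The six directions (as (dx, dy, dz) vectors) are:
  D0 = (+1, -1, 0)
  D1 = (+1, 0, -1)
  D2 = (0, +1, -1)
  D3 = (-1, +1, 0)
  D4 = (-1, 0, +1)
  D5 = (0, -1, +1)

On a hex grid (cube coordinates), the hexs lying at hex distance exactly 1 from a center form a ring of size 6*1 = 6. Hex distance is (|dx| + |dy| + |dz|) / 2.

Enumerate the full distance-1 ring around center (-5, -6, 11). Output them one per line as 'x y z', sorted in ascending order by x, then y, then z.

Answer: -6 -6 12
-6 -5 11
-5 -7 12
-5 -5 10
-4 -7 11
-4 -6 10

Derivation:
Walk ring at distance 1 from (-5, -6, 11):
Start at center + D4*1 = (-6, -6, 12)
  hex 0: (-6, -6, 12)
  hex 1: (-5, -7, 12)
  hex 2: (-4, -7, 11)
  hex 3: (-4, -6, 10)
  hex 4: (-5, -5, 10)
  hex 5: (-6, -5, 11)
Sorted: 6 hexes.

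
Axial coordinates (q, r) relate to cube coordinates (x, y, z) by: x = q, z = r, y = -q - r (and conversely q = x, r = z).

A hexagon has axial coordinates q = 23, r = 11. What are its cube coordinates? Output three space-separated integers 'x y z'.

Answer: 23 -34 11

Derivation:
x = q = 23
z = r = 11
y = -x - z = -(23) - (11) = -34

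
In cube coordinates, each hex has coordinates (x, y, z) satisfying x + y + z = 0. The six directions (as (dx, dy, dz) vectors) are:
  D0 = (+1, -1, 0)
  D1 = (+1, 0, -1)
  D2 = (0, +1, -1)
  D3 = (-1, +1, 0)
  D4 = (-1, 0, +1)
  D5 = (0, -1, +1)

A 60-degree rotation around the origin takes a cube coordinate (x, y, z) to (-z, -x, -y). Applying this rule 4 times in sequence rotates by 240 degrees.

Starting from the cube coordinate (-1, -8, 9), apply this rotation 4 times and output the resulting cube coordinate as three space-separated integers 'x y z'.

Start: (-1, -8, 9)
Step 1: (-1, -8, 9) -> (-(9), -(-1), -(-8)) = (-9, 1, 8)
Step 2: (-9, 1, 8) -> (-(8), -(-9), -(1)) = (-8, 9, -1)
Step 3: (-8, 9, -1) -> (-(-1), -(-8), -(9)) = (1, 8, -9)
Step 4: (1, 8, -9) -> (-(-9), -(1), -(8)) = (9, -1, -8)

Answer: 9 -1 -8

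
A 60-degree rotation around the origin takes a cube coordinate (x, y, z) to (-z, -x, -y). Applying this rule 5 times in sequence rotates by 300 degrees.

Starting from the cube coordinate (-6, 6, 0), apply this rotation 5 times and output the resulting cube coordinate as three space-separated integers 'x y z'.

Start: (-6, 6, 0)
Step 1: (-6, 6, 0) -> (-(0), -(-6), -(6)) = (0, 6, -6)
Step 2: (0, 6, -6) -> (-(-6), -(0), -(6)) = (6, 0, -6)
Step 3: (6, 0, -6) -> (-(-6), -(6), -(0)) = (6, -6, 0)
Step 4: (6, -6, 0) -> (-(0), -(6), -(-6)) = (0, -6, 6)
Step 5: (0, -6, 6) -> (-(6), -(0), -(-6)) = (-6, 0, 6)

Answer: -6 0 6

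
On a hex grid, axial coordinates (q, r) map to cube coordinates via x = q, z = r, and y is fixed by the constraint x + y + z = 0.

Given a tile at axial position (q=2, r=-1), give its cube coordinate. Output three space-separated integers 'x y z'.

Answer: 2 -1 -1

Derivation:
x = q = 2
z = r = -1
y = -x - z = -(2) - (-1) = -1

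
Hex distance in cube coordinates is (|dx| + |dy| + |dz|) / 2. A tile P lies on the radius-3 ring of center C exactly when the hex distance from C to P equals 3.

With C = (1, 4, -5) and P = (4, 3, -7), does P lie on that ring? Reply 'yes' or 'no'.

|px - cx| = |4 - 1| = 3
|py - cy| = |3 - 4| = 1
|pz - cz| = |-7 - (-5)| = 2
distance = (3+1+2)/2 = 6/2 = 3
radius = 3; distance == radius -> yes

Answer: yes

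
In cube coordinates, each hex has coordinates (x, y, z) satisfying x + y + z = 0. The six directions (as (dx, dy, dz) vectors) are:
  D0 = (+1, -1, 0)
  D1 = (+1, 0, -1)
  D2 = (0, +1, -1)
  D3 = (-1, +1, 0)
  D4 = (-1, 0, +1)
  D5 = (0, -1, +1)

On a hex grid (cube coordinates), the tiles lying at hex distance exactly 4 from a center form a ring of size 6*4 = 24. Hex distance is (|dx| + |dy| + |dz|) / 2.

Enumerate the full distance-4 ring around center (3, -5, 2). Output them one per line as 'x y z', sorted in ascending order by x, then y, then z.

Answer: -1 -5 6
-1 -4 5
-1 -3 4
-1 -2 3
-1 -1 2
0 -6 6
0 -1 1
1 -7 6
1 -1 0
2 -8 6
2 -1 -1
3 -9 6
3 -1 -2
4 -9 5
4 -2 -2
5 -9 4
5 -3 -2
6 -9 3
6 -4 -2
7 -9 2
7 -8 1
7 -7 0
7 -6 -1
7 -5 -2

Derivation:
Walk ring at distance 4 from (3, -5, 2):
Start at center + D4*4 = (-1, -5, 6)
  hex 0: (-1, -5, 6)
  hex 1: (0, -6, 6)
  hex 2: (1, -7, 6)
  hex 3: (2, -8, 6)
  hex 4: (3, -9, 6)
  hex 5: (4, -9, 5)
  hex 6: (5, -9, 4)
  hex 7: (6, -9, 3)
  hex 8: (7, -9, 2)
  hex 9: (7, -8, 1)
  hex 10: (7, -7, 0)
  hex 11: (7, -6, -1)
  hex 12: (7, -5, -2)
  hex 13: (6, -4, -2)
  hex 14: (5, -3, -2)
  hex 15: (4, -2, -2)
  hex 16: (3, -1, -2)
  hex 17: (2, -1, -1)
  hex 18: (1, -1, 0)
  hex 19: (0, -1, 1)
  hex 20: (-1, -1, 2)
  hex 21: (-1, -2, 3)
  hex 22: (-1, -3, 4)
  hex 23: (-1, -4, 5)
Sorted: 24 hexes.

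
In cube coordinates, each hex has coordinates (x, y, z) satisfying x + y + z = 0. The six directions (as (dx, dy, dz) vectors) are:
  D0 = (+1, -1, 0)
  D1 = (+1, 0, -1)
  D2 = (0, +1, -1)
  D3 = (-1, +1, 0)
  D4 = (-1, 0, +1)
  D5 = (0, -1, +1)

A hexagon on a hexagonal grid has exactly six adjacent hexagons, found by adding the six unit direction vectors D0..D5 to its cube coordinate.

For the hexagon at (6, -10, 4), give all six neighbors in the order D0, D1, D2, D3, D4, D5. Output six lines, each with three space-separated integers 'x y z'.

Center: (6, -10, 4). Add each direction:
  D0: (6, -10, 4) + (1, -1, 0) = (7, -11, 4)
  D1: (6, -10, 4) + (1, 0, -1) = (7, -10, 3)
  D2: (6, -10, 4) + (0, 1, -1) = (6, -9, 3)
  D3: (6, -10, 4) + (-1, 1, 0) = (5, -9, 4)
  D4: (6, -10, 4) + (-1, 0, 1) = (5, -10, 5)
  D5: (6, -10, 4) + (0, -1, 1) = (6, -11, 5)

Answer: 7 -11 4
7 -10 3
6 -9 3
5 -9 4
5 -10 5
6 -11 5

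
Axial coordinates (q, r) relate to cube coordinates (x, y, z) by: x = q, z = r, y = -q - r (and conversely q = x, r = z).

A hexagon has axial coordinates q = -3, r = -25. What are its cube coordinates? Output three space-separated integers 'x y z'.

x = q = -3
z = r = -25
y = -x - z = -(-3) - (-25) = 28

Answer: -3 28 -25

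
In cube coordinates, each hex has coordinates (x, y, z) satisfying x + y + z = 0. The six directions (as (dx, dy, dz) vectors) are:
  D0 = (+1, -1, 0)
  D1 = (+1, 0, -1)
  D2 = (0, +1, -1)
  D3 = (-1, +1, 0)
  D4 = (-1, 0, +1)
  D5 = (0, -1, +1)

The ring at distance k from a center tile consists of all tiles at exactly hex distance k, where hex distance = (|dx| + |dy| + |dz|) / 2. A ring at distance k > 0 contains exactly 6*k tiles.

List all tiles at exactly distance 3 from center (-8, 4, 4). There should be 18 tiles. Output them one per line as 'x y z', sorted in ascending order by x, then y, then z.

Walk ring at distance 3 from (-8, 4, 4):
Start at center + D4*3 = (-11, 4, 7)
  hex 0: (-11, 4, 7)
  hex 1: (-10, 3, 7)
  hex 2: (-9, 2, 7)
  hex 3: (-8, 1, 7)
  hex 4: (-7, 1, 6)
  hex 5: (-6, 1, 5)
  hex 6: (-5, 1, 4)
  hex 7: (-5, 2, 3)
  hex 8: (-5, 3, 2)
  hex 9: (-5, 4, 1)
  hex 10: (-6, 5, 1)
  hex 11: (-7, 6, 1)
  hex 12: (-8, 7, 1)
  hex 13: (-9, 7, 2)
  hex 14: (-10, 7, 3)
  hex 15: (-11, 7, 4)
  hex 16: (-11, 6, 5)
  hex 17: (-11, 5, 6)
Sorted: 18 hexes.

Answer: -11 4 7
-11 5 6
-11 6 5
-11 7 4
-10 3 7
-10 7 3
-9 2 7
-9 7 2
-8 1 7
-8 7 1
-7 1 6
-7 6 1
-6 1 5
-6 5 1
-5 1 4
-5 2 3
-5 3 2
-5 4 1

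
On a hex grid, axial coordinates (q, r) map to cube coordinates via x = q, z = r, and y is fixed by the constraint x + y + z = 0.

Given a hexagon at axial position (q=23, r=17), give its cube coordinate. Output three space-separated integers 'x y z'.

Answer: 23 -40 17

Derivation:
x = q = 23
z = r = 17
y = -x - z = -(23) - (17) = -40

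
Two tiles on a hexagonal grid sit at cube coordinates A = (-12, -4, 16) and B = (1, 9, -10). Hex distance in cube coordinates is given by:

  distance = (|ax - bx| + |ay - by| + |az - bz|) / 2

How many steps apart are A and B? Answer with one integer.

Answer: 26

Derivation:
|ax - bx| = |-12 - 1| = 13
|ay - by| = |-4 - 9| = 13
|az - bz| = |16 - (-10)| = 26
distance = (13 + 13 + 26) / 2 = 52 / 2 = 26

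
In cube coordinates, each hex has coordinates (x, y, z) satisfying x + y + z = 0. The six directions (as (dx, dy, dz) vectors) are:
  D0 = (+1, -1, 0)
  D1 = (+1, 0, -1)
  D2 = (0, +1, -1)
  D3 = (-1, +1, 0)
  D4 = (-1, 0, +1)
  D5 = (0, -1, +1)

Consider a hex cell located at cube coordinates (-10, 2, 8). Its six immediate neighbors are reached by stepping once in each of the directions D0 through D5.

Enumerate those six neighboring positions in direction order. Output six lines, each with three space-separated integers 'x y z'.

Center: (-10, 2, 8). Add each direction:
  D0: (-10, 2, 8) + (1, -1, 0) = (-9, 1, 8)
  D1: (-10, 2, 8) + (1, 0, -1) = (-9, 2, 7)
  D2: (-10, 2, 8) + (0, 1, -1) = (-10, 3, 7)
  D3: (-10, 2, 8) + (-1, 1, 0) = (-11, 3, 8)
  D4: (-10, 2, 8) + (-1, 0, 1) = (-11, 2, 9)
  D5: (-10, 2, 8) + (0, -1, 1) = (-10, 1, 9)

Answer: -9 1 8
-9 2 7
-10 3 7
-11 3 8
-11 2 9
-10 1 9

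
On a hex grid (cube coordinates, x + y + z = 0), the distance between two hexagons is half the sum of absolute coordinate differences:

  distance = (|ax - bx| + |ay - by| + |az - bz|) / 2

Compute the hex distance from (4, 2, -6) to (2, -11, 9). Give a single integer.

Answer: 15

Derivation:
|ax - bx| = |4 - 2| = 2
|ay - by| = |2 - (-11)| = 13
|az - bz| = |-6 - 9| = 15
distance = (2 + 13 + 15) / 2 = 30 / 2 = 15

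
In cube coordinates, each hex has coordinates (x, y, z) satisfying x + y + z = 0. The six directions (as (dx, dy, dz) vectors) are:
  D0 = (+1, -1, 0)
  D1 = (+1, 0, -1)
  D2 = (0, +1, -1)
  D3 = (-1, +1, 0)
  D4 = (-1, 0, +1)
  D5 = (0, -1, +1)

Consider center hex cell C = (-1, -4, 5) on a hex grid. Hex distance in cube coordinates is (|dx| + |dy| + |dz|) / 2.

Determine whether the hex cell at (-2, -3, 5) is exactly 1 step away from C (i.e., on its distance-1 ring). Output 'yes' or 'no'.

Answer: yes

Derivation:
|px - cx| = |-2 - (-1)| = 1
|py - cy| = |-3 - (-4)| = 1
|pz - cz| = |5 - 5| = 0
distance = (1+1+0)/2 = 2/2 = 1
radius = 1; distance == radius -> yes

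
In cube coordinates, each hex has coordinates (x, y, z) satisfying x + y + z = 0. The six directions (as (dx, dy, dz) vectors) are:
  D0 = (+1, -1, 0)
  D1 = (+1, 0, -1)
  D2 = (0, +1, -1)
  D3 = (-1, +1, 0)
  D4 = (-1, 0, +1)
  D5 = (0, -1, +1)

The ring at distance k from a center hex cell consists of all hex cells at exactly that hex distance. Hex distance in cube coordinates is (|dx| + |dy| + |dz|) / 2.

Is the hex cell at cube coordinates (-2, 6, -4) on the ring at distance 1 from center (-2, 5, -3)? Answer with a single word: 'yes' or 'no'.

Answer: yes

Derivation:
|px - cx| = |-2 - (-2)| = 0
|py - cy| = |6 - 5| = 1
|pz - cz| = |-4 - (-3)| = 1
distance = (0+1+1)/2 = 2/2 = 1
radius = 1; distance == radius -> yes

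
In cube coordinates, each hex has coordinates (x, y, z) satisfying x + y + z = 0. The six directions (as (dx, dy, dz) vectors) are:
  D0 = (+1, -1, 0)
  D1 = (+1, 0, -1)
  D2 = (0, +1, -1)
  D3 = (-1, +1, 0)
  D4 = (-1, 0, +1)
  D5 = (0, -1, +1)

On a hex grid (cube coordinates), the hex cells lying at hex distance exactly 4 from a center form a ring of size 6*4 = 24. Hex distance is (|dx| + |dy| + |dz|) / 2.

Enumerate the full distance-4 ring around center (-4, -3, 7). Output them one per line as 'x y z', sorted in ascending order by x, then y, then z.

Walk ring at distance 4 from (-4, -3, 7):
Start at center + D4*4 = (-8, -3, 11)
  hex 0: (-8, -3, 11)
  hex 1: (-7, -4, 11)
  hex 2: (-6, -5, 11)
  hex 3: (-5, -6, 11)
  hex 4: (-4, -7, 11)
  hex 5: (-3, -7, 10)
  hex 6: (-2, -7, 9)
  hex 7: (-1, -7, 8)
  hex 8: (0, -7, 7)
  hex 9: (0, -6, 6)
  hex 10: (0, -5, 5)
  hex 11: (0, -4, 4)
  hex 12: (0, -3, 3)
  hex 13: (-1, -2, 3)
  hex 14: (-2, -1, 3)
  hex 15: (-3, 0, 3)
  hex 16: (-4, 1, 3)
  hex 17: (-5, 1, 4)
  hex 18: (-6, 1, 5)
  hex 19: (-7, 1, 6)
  hex 20: (-8, 1, 7)
  hex 21: (-8, 0, 8)
  hex 22: (-8, -1, 9)
  hex 23: (-8, -2, 10)
Sorted: 24 hexes.

Answer: -8 -3 11
-8 -2 10
-8 -1 9
-8 0 8
-8 1 7
-7 -4 11
-7 1 6
-6 -5 11
-6 1 5
-5 -6 11
-5 1 4
-4 -7 11
-4 1 3
-3 -7 10
-3 0 3
-2 -7 9
-2 -1 3
-1 -7 8
-1 -2 3
0 -7 7
0 -6 6
0 -5 5
0 -4 4
0 -3 3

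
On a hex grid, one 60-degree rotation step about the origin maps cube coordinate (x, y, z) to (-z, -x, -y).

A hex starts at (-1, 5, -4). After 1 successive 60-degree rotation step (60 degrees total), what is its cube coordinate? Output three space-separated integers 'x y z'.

Answer: 4 1 -5

Derivation:
Start: (-1, 5, -4)
Step 1: (-1, 5, -4) -> (-(-4), -(-1), -(5)) = (4, 1, -5)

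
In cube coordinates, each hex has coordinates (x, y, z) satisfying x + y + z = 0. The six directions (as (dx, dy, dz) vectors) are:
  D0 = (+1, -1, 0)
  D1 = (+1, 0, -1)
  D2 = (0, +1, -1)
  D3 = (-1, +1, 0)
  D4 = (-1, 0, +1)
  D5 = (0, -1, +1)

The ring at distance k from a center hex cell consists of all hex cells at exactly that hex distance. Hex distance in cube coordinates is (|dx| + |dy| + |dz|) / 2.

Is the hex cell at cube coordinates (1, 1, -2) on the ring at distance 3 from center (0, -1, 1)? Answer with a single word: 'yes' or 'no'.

|px - cx| = |1 - 0| = 1
|py - cy| = |1 - (-1)| = 2
|pz - cz| = |-2 - 1| = 3
distance = (1+2+3)/2 = 6/2 = 3
radius = 3; distance == radius -> yes

Answer: yes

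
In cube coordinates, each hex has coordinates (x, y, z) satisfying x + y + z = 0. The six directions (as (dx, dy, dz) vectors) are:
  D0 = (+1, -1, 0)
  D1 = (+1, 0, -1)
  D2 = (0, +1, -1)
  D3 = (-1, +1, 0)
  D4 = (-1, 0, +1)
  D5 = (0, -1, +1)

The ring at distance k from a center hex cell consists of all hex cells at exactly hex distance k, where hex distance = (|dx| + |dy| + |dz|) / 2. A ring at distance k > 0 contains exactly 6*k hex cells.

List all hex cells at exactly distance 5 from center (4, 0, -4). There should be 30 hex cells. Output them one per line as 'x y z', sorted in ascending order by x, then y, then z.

Answer: -1 0 1
-1 1 0
-1 2 -1
-1 3 -2
-1 4 -3
-1 5 -4
0 -1 1
0 5 -5
1 -2 1
1 5 -6
2 -3 1
2 5 -7
3 -4 1
3 5 -8
4 -5 1
4 5 -9
5 -5 0
5 4 -9
6 -5 -1
6 3 -9
7 -5 -2
7 2 -9
8 -5 -3
8 1 -9
9 -5 -4
9 -4 -5
9 -3 -6
9 -2 -7
9 -1 -8
9 0 -9

Derivation:
Walk ring at distance 5 from (4, 0, -4):
Start at center + D4*5 = (-1, 0, 1)
  hex 0: (-1, 0, 1)
  hex 1: (0, -1, 1)
  hex 2: (1, -2, 1)
  hex 3: (2, -3, 1)
  hex 4: (3, -4, 1)
  hex 5: (4, -5, 1)
  hex 6: (5, -5, 0)
  hex 7: (6, -5, -1)
  hex 8: (7, -5, -2)
  hex 9: (8, -5, -3)
  hex 10: (9, -5, -4)
  hex 11: (9, -4, -5)
  hex 12: (9, -3, -6)
  hex 13: (9, -2, -7)
  hex 14: (9, -1, -8)
  hex 15: (9, 0, -9)
  hex 16: (8, 1, -9)
  hex 17: (7, 2, -9)
  hex 18: (6, 3, -9)
  hex 19: (5, 4, -9)
  hex 20: (4, 5, -9)
  hex 21: (3, 5, -8)
  hex 22: (2, 5, -7)
  hex 23: (1, 5, -6)
  hex 24: (0, 5, -5)
  hex 25: (-1, 5, -4)
  hex 26: (-1, 4, -3)
  hex 27: (-1, 3, -2)
  hex 28: (-1, 2, -1)
  hex 29: (-1, 1, 0)
Sorted: 30 hexes.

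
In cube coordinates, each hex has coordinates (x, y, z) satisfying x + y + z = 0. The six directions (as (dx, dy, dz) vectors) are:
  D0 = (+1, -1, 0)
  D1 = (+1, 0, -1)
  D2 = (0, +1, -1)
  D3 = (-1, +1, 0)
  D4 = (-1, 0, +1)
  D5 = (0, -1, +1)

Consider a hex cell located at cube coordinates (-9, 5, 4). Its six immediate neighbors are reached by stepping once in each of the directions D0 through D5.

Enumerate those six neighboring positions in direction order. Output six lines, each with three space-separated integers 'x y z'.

Answer: -8 4 4
-8 5 3
-9 6 3
-10 6 4
-10 5 5
-9 4 5

Derivation:
Center: (-9, 5, 4). Add each direction:
  D0: (-9, 5, 4) + (1, -1, 0) = (-8, 4, 4)
  D1: (-9, 5, 4) + (1, 0, -1) = (-8, 5, 3)
  D2: (-9, 5, 4) + (0, 1, -1) = (-9, 6, 3)
  D3: (-9, 5, 4) + (-1, 1, 0) = (-10, 6, 4)
  D4: (-9, 5, 4) + (-1, 0, 1) = (-10, 5, 5)
  D5: (-9, 5, 4) + (0, -1, 1) = (-9, 4, 5)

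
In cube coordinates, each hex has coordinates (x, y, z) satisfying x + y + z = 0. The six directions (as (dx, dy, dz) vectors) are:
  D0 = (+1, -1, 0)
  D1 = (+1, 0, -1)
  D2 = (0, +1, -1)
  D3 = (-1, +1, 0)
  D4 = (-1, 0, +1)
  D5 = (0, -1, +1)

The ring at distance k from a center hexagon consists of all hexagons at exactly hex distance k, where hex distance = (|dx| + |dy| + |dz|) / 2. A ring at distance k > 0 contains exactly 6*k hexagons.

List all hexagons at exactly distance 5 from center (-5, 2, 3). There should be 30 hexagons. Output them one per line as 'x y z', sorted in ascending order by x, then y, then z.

Walk ring at distance 5 from (-5, 2, 3):
Start at center + D4*5 = (-10, 2, 8)
  hex 0: (-10, 2, 8)
  hex 1: (-9, 1, 8)
  hex 2: (-8, 0, 8)
  hex 3: (-7, -1, 8)
  hex 4: (-6, -2, 8)
  hex 5: (-5, -3, 8)
  hex 6: (-4, -3, 7)
  hex 7: (-3, -3, 6)
  hex 8: (-2, -3, 5)
  hex 9: (-1, -3, 4)
  hex 10: (0, -3, 3)
  hex 11: (0, -2, 2)
  hex 12: (0, -1, 1)
  hex 13: (0, 0, 0)
  hex 14: (0, 1, -1)
  hex 15: (0, 2, -2)
  hex 16: (-1, 3, -2)
  hex 17: (-2, 4, -2)
  hex 18: (-3, 5, -2)
  hex 19: (-4, 6, -2)
  hex 20: (-5, 7, -2)
  hex 21: (-6, 7, -1)
  hex 22: (-7, 7, 0)
  hex 23: (-8, 7, 1)
  hex 24: (-9, 7, 2)
  hex 25: (-10, 7, 3)
  hex 26: (-10, 6, 4)
  hex 27: (-10, 5, 5)
  hex 28: (-10, 4, 6)
  hex 29: (-10, 3, 7)
Sorted: 30 hexes.

Answer: -10 2 8
-10 3 7
-10 4 6
-10 5 5
-10 6 4
-10 7 3
-9 1 8
-9 7 2
-8 0 8
-8 7 1
-7 -1 8
-7 7 0
-6 -2 8
-6 7 -1
-5 -3 8
-5 7 -2
-4 -3 7
-4 6 -2
-3 -3 6
-3 5 -2
-2 -3 5
-2 4 -2
-1 -3 4
-1 3 -2
0 -3 3
0 -2 2
0 -1 1
0 0 0
0 1 -1
0 2 -2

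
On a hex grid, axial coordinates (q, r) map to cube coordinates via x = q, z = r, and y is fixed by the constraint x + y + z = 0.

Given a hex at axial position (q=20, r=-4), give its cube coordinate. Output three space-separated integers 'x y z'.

x = q = 20
z = r = -4
y = -x - z = -(20) - (-4) = -16

Answer: 20 -16 -4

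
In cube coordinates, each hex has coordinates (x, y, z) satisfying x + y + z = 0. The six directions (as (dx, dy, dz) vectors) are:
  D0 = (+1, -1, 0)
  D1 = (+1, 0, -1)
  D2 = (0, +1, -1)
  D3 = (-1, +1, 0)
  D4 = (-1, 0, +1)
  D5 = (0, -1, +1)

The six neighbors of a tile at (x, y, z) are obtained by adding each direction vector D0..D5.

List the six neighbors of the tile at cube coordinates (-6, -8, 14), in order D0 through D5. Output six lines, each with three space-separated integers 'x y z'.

Center: (-6, -8, 14). Add each direction:
  D0: (-6, -8, 14) + (1, -1, 0) = (-5, -9, 14)
  D1: (-6, -8, 14) + (1, 0, -1) = (-5, -8, 13)
  D2: (-6, -8, 14) + (0, 1, -1) = (-6, -7, 13)
  D3: (-6, -8, 14) + (-1, 1, 0) = (-7, -7, 14)
  D4: (-6, -8, 14) + (-1, 0, 1) = (-7, -8, 15)
  D5: (-6, -8, 14) + (0, -1, 1) = (-6, -9, 15)

Answer: -5 -9 14
-5 -8 13
-6 -7 13
-7 -7 14
-7 -8 15
-6 -9 15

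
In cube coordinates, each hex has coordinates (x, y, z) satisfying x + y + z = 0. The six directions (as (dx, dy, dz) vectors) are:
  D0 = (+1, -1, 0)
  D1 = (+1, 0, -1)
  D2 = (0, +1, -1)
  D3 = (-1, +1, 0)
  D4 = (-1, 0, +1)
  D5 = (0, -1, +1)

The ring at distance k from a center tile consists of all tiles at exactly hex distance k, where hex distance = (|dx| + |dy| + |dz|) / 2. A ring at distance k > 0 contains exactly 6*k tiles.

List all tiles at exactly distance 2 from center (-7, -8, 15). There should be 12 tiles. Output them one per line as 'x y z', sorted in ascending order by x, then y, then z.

Answer: -9 -8 17
-9 -7 16
-9 -6 15
-8 -9 17
-8 -6 14
-7 -10 17
-7 -6 13
-6 -10 16
-6 -7 13
-5 -10 15
-5 -9 14
-5 -8 13

Derivation:
Walk ring at distance 2 from (-7, -8, 15):
Start at center + D4*2 = (-9, -8, 17)
  hex 0: (-9, -8, 17)
  hex 1: (-8, -9, 17)
  hex 2: (-7, -10, 17)
  hex 3: (-6, -10, 16)
  hex 4: (-5, -10, 15)
  hex 5: (-5, -9, 14)
  hex 6: (-5, -8, 13)
  hex 7: (-6, -7, 13)
  hex 8: (-7, -6, 13)
  hex 9: (-8, -6, 14)
  hex 10: (-9, -6, 15)
  hex 11: (-9, -7, 16)
Sorted: 12 hexes.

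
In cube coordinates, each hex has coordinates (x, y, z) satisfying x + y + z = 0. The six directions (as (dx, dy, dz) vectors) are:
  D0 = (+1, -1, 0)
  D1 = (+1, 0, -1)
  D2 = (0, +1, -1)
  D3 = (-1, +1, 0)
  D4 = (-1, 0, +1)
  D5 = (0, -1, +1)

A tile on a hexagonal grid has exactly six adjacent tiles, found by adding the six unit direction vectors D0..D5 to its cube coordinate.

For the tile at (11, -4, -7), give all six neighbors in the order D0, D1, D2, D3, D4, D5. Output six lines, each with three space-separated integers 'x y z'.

Center: (11, -4, -7). Add each direction:
  D0: (11, -4, -7) + (1, -1, 0) = (12, -5, -7)
  D1: (11, -4, -7) + (1, 0, -1) = (12, -4, -8)
  D2: (11, -4, -7) + (0, 1, -1) = (11, -3, -8)
  D3: (11, -4, -7) + (-1, 1, 0) = (10, -3, -7)
  D4: (11, -4, -7) + (-1, 0, 1) = (10, -4, -6)
  D5: (11, -4, -7) + (0, -1, 1) = (11, -5, -6)

Answer: 12 -5 -7
12 -4 -8
11 -3 -8
10 -3 -7
10 -4 -6
11 -5 -6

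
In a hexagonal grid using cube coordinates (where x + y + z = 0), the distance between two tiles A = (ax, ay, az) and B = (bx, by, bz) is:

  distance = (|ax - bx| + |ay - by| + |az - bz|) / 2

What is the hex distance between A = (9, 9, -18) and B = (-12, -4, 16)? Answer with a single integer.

Answer: 34

Derivation:
|ax - bx| = |9 - (-12)| = 21
|ay - by| = |9 - (-4)| = 13
|az - bz| = |-18 - 16| = 34
distance = (21 + 13 + 34) / 2 = 68 / 2 = 34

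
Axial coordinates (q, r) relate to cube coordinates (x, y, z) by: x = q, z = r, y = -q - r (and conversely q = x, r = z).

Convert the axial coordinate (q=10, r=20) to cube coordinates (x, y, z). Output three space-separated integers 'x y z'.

Answer: 10 -30 20

Derivation:
x = q = 10
z = r = 20
y = -x - z = -(10) - (20) = -30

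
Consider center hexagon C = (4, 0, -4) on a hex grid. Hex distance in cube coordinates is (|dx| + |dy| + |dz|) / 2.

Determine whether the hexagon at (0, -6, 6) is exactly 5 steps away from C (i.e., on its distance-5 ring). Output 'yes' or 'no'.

|px - cx| = |0 - 4| = 4
|py - cy| = |-6 - 0| = 6
|pz - cz| = |6 - (-4)| = 10
distance = (4+6+10)/2 = 20/2 = 10
radius = 5; distance != radius -> no

Answer: no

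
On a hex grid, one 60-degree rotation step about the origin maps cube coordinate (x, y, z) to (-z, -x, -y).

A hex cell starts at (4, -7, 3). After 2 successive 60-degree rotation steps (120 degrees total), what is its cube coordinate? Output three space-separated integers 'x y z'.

Start: (4, -7, 3)
Step 1: (4, -7, 3) -> (-(3), -(4), -(-7)) = (-3, -4, 7)
Step 2: (-3, -4, 7) -> (-(7), -(-3), -(-4)) = (-7, 3, 4)

Answer: -7 3 4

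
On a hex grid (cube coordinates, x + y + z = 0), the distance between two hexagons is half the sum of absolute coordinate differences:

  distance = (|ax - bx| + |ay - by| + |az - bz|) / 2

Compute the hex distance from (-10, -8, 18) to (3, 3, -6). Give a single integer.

Answer: 24

Derivation:
|ax - bx| = |-10 - 3| = 13
|ay - by| = |-8 - 3| = 11
|az - bz| = |18 - (-6)| = 24
distance = (13 + 11 + 24) / 2 = 48 / 2 = 24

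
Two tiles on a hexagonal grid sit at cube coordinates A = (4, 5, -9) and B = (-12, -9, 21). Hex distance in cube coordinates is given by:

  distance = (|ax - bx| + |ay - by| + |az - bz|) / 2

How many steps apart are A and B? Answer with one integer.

Answer: 30

Derivation:
|ax - bx| = |4 - (-12)| = 16
|ay - by| = |5 - (-9)| = 14
|az - bz| = |-9 - 21| = 30
distance = (16 + 14 + 30) / 2 = 60 / 2 = 30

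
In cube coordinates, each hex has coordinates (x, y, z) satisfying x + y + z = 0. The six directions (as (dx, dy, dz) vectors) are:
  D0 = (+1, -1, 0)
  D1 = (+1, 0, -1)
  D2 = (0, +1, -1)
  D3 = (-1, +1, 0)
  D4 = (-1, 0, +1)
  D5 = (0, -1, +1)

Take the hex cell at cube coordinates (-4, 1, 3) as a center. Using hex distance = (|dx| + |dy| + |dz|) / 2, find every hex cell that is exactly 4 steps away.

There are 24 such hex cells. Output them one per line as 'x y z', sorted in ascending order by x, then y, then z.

Walk ring at distance 4 from (-4, 1, 3):
Start at center + D4*4 = (-8, 1, 7)
  hex 0: (-8, 1, 7)
  hex 1: (-7, 0, 7)
  hex 2: (-6, -1, 7)
  hex 3: (-5, -2, 7)
  hex 4: (-4, -3, 7)
  hex 5: (-3, -3, 6)
  hex 6: (-2, -3, 5)
  hex 7: (-1, -3, 4)
  hex 8: (0, -3, 3)
  hex 9: (0, -2, 2)
  hex 10: (0, -1, 1)
  hex 11: (0, 0, 0)
  hex 12: (0, 1, -1)
  hex 13: (-1, 2, -1)
  hex 14: (-2, 3, -1)
  hex 15: (-3, 4, -1)
  hex 16: (-4, 5, -1)
  hex 17: (-5, 5, 0)
  hex 18: (-6, 5, 1)
  hex 19: (-7, 5, 2)
  hex 20: (-8, 5, 3)
  hex 21: (-8, 4, 4)
  hex 22: (-8, 3, 5)
  hex 23: (-8, 2, 6)
Sorted: 24 hexes.

Answer: -8 1 7
-8 2 6
-8 3 5
-8 4 4
-8 5 3
-7 0 7
-7 5 2
-6 -1 7
-6 5 1
-5 -2 7
-5 5 0
-4 -3 7
-4 5 -1
-3 -3 6
-3 4 -1
-2 -3 5
-2 3 -1
-1 -3 4
-1 2 -1
0 -3 3
0 -2 2
0 -1 1
0 0 0
0 1 -1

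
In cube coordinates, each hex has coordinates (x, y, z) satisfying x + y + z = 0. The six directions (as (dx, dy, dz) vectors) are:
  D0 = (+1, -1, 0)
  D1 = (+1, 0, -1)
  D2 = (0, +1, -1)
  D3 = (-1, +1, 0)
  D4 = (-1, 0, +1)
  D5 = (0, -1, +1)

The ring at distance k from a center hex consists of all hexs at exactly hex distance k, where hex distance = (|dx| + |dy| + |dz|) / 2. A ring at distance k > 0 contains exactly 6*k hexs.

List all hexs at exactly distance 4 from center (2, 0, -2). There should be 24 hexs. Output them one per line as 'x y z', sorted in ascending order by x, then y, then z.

Answer: -2 0 2
-2 1 1
-2 2 0
-2 3 -1
-2 4 -2
-1 -1 2
-1 4 -3
0 -2 2
0 4 -4
1 -3 2
1 4 -5
2 -4 2
2 4 -6
3 -4 1
3 3 -6
4 -4 0
4 2 -6
5 -4 -1
5 1 -6
6 -4 -2
6 -3 -3
6 -2 -4
6 -1 -5
6 0 -6

Derivation:
Walk ring at distance 4 from (2, 0, -2):
Start at center + D4*4 = (-2, 0, 2)
  hex 0: (-2, 0, 2)
  hex 1: (-1, -1, 2)
  hex 2: (0, -2, 2)
  hex 3: (1, -3, 2)
  hex 4: (2, -4, 2)
  hex 5: (3, -4, 1)
  hex 6: (4, -4, 0)
  hex 7: (5, -4, -1)
  hex 8: (6, -4, -2)
  hex 9: (6, -3, -3)
  hex 10: (6, -2, -4)
  hex 11: (6, -1, -5)
  hex 12: (6, 0, -6)
  hex 13: (5, 1, -6)
  hex 14: (4, 2, -6)
  hex 15: (3, 3, -6)
  hex 16: (2, 4, -6)
  hex 17: (1, 4, -5)
  hex 18: (0, 4, -4)
  hex 19: (-1, 4, -3)
  hex 20: (-2, 4, -2)
  hex 21: (-2, 3, -1)
  hex 22: (-2, 2, 0)
  hex 23: (-2, 1, 1)
Sorted: 24 hexes.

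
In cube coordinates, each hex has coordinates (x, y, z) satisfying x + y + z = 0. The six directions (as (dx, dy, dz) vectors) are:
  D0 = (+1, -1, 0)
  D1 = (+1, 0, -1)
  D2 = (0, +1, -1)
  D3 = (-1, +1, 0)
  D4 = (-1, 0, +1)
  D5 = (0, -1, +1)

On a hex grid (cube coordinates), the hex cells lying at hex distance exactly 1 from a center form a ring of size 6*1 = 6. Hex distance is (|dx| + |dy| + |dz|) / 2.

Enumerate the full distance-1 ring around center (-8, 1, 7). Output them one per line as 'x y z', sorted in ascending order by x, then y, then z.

Walk ring at distance 1 from (-8, 1, 7):
Start at center + D4*1 = (-9, 1, 8)
  hex 0: (-9, 1, 8)
  hex 1: (-8, 0, 8)
  hex 2: (-7, 0, 7)
  hex 3: (-7, 1, 6)
  hex 4: (-8, 2, 6)
  hex 5: (-9, 2, 7)
Sorted: 6 hexes.

Answer: -9 1 8
-9 2 7
-8 0 8
-8 2 6
-7 0 7
-7 1 6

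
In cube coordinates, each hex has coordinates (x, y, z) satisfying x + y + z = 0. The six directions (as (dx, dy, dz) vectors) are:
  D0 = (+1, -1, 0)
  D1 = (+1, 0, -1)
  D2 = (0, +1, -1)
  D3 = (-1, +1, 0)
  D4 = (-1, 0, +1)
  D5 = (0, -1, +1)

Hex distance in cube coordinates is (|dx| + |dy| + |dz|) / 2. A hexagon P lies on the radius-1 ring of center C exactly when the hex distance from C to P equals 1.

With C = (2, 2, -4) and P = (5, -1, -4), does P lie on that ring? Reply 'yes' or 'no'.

|px - cx| = |5 - 2| = 3
|py - cy| = |-1 - 2| = 3
|pz - cz| = |-4 - (-4)| = 0
distance = (3+3+0)/2 = 6/2 = 3
radius = 1; distance != radius -> no

Answer: no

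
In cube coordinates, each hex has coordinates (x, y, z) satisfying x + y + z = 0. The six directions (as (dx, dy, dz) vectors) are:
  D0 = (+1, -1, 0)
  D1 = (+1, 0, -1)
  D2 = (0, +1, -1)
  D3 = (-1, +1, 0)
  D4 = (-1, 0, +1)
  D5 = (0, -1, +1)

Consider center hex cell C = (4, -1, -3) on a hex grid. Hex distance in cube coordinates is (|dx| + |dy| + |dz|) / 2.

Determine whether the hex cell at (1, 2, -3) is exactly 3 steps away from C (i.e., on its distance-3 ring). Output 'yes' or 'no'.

Answer: yes

Derivation:
|px - cx| = |1 - 4| = 3
|py - cy| = |2 - (-1)| = 3
|pz - cz| = |-3 - (-3)| = 0
distance = (3+3+0)/2 = 6/2 = 3
radius = 3; distance == radius -> yes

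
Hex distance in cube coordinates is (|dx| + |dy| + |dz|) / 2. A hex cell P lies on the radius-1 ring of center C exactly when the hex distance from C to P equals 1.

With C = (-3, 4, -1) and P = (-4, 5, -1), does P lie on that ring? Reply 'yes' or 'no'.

Answer: yes

Derivation:
|px - cx| = |-4 - (-3)| = 1
|py - cy| = |5 - 4| = 1
|pz - cz| = |-1 - (-1)| = 0
distance = (1+1+0)/2 = 2/2 = 1
radius = 1; distance == radius -> yes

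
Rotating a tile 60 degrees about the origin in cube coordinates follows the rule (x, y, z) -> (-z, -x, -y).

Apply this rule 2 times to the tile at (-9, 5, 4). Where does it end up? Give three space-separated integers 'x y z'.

Start: (-9, 5, 4)
Step 1: (-9, 5, 4) -> (-(4), -(-9), -(5)) = (-4, 9, -5)
Step 2: (-4, 9, -5) -> (-(-5), -(-4), -(9)) = (5, 4, -9)

Answer: 5 4 -9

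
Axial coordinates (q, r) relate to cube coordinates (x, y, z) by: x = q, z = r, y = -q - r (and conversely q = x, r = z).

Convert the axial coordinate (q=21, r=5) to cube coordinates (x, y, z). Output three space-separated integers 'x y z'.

Answer: 21 -26 5

Derivation:
x = q = 21
z = r = 5
y = -x - z = -(21) - (5) = -26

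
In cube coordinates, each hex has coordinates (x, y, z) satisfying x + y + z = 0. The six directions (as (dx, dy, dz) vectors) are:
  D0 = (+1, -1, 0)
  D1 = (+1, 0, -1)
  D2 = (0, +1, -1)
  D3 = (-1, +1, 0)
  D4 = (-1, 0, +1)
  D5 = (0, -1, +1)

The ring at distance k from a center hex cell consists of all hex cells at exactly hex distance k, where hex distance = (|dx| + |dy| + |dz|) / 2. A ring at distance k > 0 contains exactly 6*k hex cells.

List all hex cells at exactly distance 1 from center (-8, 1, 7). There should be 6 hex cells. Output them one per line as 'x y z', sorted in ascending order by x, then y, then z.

Answer: -9 1 8
-9 2 7
-8 0 8
-8 2 6
-7 0 7
-7 1 6

Derivation:
Walk ring at distance 1 from (-8, 1, 7):
Start at center + D4*1 = (-9, 1, 8)
  hex 0: (-9, 1, 8)
  hex 1: (-8, 0, 8)
  hex 2: (-7, 0, 7)
  hex 3: (-7, 1, 6)
  hex 4: (-8, 2, 6)
  hex 5: (-9, 2, 7)
Sorted: 6 hexes.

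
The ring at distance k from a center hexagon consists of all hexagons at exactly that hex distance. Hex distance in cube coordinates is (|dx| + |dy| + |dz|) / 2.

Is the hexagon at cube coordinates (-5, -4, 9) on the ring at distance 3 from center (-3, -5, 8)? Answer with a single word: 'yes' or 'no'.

Answer: no

Derivation:
|px - cx| = |-5 - (-3)| = 2
|py - cy| = |-4 - (-5)| = 1
|pz - cz| = |9 - 8| = 1
distance = (2+1+1)/2 = 4/2 = 2
radius = 3; distance != radius -> no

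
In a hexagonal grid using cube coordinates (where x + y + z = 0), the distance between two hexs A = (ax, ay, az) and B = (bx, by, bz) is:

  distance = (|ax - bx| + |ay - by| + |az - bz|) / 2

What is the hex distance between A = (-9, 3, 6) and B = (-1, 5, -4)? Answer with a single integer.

|ax - bx| = |-9 - (-1)| = 8
|ay - by| = |3 - 5| = 2
|az - bz| = |6 - (-4)| = 10
distance = (8 + 2 + 10) / 2 = 20 / 2 = 10

Answer: 10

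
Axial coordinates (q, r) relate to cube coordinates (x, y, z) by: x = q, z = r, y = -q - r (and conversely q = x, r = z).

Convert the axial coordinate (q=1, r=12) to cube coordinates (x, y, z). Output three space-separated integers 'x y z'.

x = q = 1
z = r = 12
y = -x - z = -(1) - (12) = -13

Answer: 1 -13 12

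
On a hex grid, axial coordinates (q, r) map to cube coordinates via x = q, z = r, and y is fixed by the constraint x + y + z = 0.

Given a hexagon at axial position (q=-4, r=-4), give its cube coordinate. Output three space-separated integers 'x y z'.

Answer: -4 8 -4

Derivation:
x = q = -4
z = r = -4
y = -x - z = -(-4) - (-4) = 8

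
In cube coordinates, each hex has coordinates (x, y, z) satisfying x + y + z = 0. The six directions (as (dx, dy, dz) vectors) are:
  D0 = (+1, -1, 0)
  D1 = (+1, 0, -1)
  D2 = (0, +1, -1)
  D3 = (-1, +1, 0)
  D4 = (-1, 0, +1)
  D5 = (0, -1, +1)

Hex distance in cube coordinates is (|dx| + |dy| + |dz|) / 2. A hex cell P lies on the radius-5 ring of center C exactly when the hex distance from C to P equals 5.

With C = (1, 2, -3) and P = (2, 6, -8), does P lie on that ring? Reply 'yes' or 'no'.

|px - cx| = |2 - 1| = 1
|py - cy| = |6 - 2| = 4
|pz - cz| = |-8 - (-3)| = 5
distance = (1+4+5)/2 = 10/2 = 5
radius = 5; distance == radius -> yes

Answer: yes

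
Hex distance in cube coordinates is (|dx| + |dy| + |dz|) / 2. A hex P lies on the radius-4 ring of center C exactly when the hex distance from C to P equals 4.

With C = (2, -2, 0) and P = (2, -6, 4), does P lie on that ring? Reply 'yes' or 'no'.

|px - cx| = |2 - 2| = 0
|py - cy| = |-6 - (-2)| = 4
|pz - cz| = |4 - 0| = 4
distance = (0+4+4)/2 = 8/2 = 4
radius = 4; distance == radius -> yes

Answer: yes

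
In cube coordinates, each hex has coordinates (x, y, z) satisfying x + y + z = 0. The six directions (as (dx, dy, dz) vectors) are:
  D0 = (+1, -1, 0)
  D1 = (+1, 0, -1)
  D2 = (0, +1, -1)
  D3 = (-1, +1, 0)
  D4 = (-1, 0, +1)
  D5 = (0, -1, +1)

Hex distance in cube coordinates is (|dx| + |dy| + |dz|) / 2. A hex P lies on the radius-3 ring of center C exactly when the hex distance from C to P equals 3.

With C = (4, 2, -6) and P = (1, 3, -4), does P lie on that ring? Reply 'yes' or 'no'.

|px - cx| = |1 - 4| = 3
|py - cy| = |3 - 2| = 1
|pz - cz| = |-4 - (-6)| = 2
distance = (3+1+2)/2 = 6/2 = 3
radius = 3; distance == radius -> yes

Answer: yes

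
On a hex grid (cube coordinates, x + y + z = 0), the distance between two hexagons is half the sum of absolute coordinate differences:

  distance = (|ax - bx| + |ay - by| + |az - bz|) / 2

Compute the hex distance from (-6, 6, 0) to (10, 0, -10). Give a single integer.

|ax - bx| = |-6 - 10| = 16
|ay - by| = |6 - 0| = 6
|az - bz| = |0 - (-10)| = 10
distance = (16 + 6 + 10) / 2 = 32 / 2 = 16

Answer: 16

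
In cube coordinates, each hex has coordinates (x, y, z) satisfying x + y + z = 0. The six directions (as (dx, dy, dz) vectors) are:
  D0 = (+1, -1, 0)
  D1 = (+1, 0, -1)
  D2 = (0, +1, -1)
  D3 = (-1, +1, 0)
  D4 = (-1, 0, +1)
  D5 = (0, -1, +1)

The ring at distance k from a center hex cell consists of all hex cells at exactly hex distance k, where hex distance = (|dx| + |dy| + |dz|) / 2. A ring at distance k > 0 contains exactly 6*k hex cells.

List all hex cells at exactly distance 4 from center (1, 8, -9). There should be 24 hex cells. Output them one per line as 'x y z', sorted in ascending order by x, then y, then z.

Walk ring at distance 4 from (1, 8, -9):
Start at center + D4*4 = (-3, 8, -5)
  hex 0: (-3, 8, -5)
  hex 1: (-2, 7, -5)
  hex 2: (-1, 6, -5)
  hex 3: (0, 5, -5)
  hex 4: (1, 4, -5)
  hex 5: (2, 4, -6)
  hex 6: (3, 4, -7)
  hex 7: (4, 4, -8)
  hex 8: (5, 4, -9)
  hex 9: (5, 5, -10)
  hex 10: (5, 6, -11)
  hex 11: (5, 7, -12)
  hex 12: (5, 8, -13)
  hex 13: (4, 9, -13)
  hex 14: (3, 10, -13)
  hex 15: (2, 11, -13)
  hex 16: (1, 12, -13)
  hex 17: (0, 12, -12)
  hex 18: (-1, 12, -11)
  hex 19: (-2, 12, -10)
  hex 20: (-3, 12, -9)
  hex 21: (-3, 11, -8)
  hex 22: (-3, 10, -7)
  hex 23: (-3, 9, -6)
Sorted: 24 hexes.

Answer: -3 8 -5
-3 9 -6
-3 10 -7
-3 11 -8
-3 12 -9
-2 7 -5
-2 12 -10
-1 6 -5
-1 12 -11
0 5 -5
0 12 -12
1 4 -5
1 12 -13
2 4 -6
2 11 -13
3 4 -7
3 10 -13
4 4 -8
4 9 -13
5 4 -9
5 5 -10
5 6 -11
5 7 -12
5 8 -13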